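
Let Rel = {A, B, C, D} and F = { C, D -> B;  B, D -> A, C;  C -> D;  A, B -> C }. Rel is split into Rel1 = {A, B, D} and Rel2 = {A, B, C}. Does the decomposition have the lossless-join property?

Common attributes: Rel1 ∩ Rel2 = {A, B}.
Closure of {A, B}: A, B → C applies, adding C; C → D applies, adding D. So (A, B)⁺ = {A, B, C, D}.
This closure contains every attribute of Rel1, so Rel1 ∩ Rel2 → Rel1. The join is lossless.

Yes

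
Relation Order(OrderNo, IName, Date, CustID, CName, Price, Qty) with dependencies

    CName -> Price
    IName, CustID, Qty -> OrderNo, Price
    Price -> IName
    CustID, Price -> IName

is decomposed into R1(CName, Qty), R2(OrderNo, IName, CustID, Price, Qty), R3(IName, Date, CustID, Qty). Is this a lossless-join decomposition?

Chase test. Columns are OrderNo, IName, Date, CustID, CName, Price, Qty; row i has aⱼ where attribute j ∈ Ri, else bᵢⱼ.
Initial tableau (one row per fragment):
  row 1: b11 b12 b13 b14 a5 b16 a7
  row 2: a1 a2 b23 a4 b25 a6 a7
  row 3: b31 a2 a3 a4 b35 b36 a7
Rows 2 and 3 agree on IName, CustID, Qty; apply IName, CustID, Qty→OrderNo, Price and equate their OrderNo, Price entries.
No row becomes fully distinguished — the join is lossy.

No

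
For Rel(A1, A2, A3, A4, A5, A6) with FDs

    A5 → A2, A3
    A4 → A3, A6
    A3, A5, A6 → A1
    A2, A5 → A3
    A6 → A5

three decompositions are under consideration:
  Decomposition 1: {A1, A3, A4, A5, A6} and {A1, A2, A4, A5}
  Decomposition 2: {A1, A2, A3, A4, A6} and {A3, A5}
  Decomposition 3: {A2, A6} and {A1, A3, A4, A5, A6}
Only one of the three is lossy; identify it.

Decomposition 2

Decomposition 1: common = {A1, A4, A5}, closure = {A1, A2, A3, A4, A5, A6} → lossless.
Decomposition 2: common = {A3}, closure = {A3} → lossy.
Decomposition 3: common = {A6}, closure = {A1, A2, A3, A5, A6} → lossless.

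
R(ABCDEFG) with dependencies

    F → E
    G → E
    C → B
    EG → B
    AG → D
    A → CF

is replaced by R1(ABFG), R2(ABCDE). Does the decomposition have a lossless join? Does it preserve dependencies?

Lossless test: (AB)⁺ = {ABCEF}, which is a superkey of neither fragment — lossy.
Dependency preservation: the restricted closure of {F} across the fragments never reaches {E}, so F → E cannot be enforced without a join — not preserved.

lossy and not dependency-preserving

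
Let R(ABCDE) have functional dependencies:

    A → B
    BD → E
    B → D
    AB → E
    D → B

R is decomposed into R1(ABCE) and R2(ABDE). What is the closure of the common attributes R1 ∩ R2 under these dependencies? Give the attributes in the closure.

ABDE

R1 ∩ R2 = {ABE}.
B → D applies, adding D
Closure: {ABDE}.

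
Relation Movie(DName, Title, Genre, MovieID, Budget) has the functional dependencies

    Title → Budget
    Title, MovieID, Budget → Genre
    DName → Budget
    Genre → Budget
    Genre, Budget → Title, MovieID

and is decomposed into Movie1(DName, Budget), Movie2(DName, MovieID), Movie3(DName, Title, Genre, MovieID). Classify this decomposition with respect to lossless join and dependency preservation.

Lossless test (chase): Rows 1 and 2 agree on DName; apply DName→Budget and equate their Budget entries. Rows 1 and 3 agree on DName; apply DName→Budget and equate their Budget entries. Row 3 is now all distinguished symbols — the join is lossless.
Dependency preservation: the restricted closure of {Title} across the fragments never reaches {Budget}, so Title → Budget cannot be enforced without a join — not preserved.

lossless but not dependency-preserving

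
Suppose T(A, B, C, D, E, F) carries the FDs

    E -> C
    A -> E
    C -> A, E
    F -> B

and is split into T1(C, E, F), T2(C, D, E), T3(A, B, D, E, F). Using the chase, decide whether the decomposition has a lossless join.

Yes

Chase test. Columns are A, B, C, D, E, F; row i has aⱼ where attribute j ∈ Ti, else bᵢⱼ.
Initial tableau (one row per fragment):
  row 1: b11 b12 a3 b14 a5 a6
  row 2: b21 b22 a3 a4 a5 b26
  row 3: a1 a2 b33 a4 a5 a6
Rows 1 and 3 agree on E; apply E→C and equate their C entries.
Rows 1 and 2 agree on C; apply C→A, E and equate their A, E entries.
Rows 1 and 3 agree on C; apply C→A, E and equate their A, E entries.
Rows 1 and 3 agree on F; apply F→B and equate their B entries.
Row 3 is now all distinguished symbols — the join is lossless.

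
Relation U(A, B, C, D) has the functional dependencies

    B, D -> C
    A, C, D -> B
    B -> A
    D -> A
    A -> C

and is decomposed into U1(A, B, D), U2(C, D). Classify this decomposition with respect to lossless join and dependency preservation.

lossless but not dependency-preserving

Lossless test: (D)⁺ = {A, B, C, D}, which contains all of one fragment — lossless.
Dependency preservation: the restricted closure of {A} across the fragments never reaches {C}, so A → C cannot be enforced without a join — not preserved.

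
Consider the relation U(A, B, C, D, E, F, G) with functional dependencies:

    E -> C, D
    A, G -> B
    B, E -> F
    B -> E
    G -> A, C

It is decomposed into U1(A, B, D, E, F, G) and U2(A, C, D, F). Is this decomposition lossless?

Common attributes: U1 ∩ U2 = {A, D, F}.
No dependency enlarges {A, D, F}, so (A, D, F)⁺ = {A, D, F}.
The closure contains neither all of U1 = {A, B, D, E, F, G} nor all of U2 = {A, C, D, F}, so the common attributes are not a superkey of either fragment. The join is lossy.

No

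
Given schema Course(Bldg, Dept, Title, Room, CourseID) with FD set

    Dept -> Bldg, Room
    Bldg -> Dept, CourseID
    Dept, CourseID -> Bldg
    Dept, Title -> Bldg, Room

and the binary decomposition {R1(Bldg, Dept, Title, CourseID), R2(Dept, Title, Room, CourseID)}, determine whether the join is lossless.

Yes

Common attributes: R1 ∩ R2 = {Dept, Title, CourseID}.
Closure of {Dept, Title, CourseID}: Dept → Bldg, Room applies, adding Bldg, Room. So (Dept, Title, CourseID)⁺ = {Bldg, Dept, Title, Room, CourseID}.
This closure contains every attribute of R1, so R1 ∩ R2 → R1. The join is lossless.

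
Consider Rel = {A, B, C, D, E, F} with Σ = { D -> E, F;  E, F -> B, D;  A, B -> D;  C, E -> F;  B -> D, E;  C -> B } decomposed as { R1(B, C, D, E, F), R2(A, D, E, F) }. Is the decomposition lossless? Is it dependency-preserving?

lossy but dependency-preserving

Lossless test: (D, E, F)⁺ = {B, D, E, F}, which is a superkey of neither fragment — lossy.
Dependency preservation: A, B → D is not contained in any single fragment, but the restricted closure of its left-hand side across the fragments still reaches the right-hand side; the remaining FDs each lie inside some fragment. All dependencies are preserved.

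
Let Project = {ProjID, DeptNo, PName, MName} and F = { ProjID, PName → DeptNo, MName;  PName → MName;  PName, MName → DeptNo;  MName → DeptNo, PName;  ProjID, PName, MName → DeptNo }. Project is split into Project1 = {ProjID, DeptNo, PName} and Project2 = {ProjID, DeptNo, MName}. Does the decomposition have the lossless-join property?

No

Common attributes: Project1 ∩ Project2 = {ProjID, DeptNo}.
No dependency enlarges {ProjID, DeptNo}, so (ProjID, DeptNo)⁺ = {ProjID, DeptNo}.
The closure contains neither all of Project1 = {ProjID, DeptNo, PName} nor all of Project2 = {ProjID, DeptNo, MName}, so the common attributes are not a superkey of either fragment. The join is lossy.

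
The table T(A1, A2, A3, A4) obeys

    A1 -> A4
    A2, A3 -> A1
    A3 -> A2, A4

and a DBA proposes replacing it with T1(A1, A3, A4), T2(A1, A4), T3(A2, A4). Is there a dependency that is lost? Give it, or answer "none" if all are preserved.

A3 -> A2, A4

Check A3 → A2, A4: no single fragment contains all of {A2, A3, A4}, and the restricted closure of {A3} across the fragments never reaches {A2, A4}.
A1 → A4 is preserved.
A2, A3 → A1 is preserved.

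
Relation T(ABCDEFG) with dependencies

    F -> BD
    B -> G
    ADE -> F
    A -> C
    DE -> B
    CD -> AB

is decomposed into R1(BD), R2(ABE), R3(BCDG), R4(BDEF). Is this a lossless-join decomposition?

Chase test. Columns are ABCDEFG; row i has aⱼ where attribute j ∈ Ri, else bᵢⱼ.
Initial tableau (one row per fragment):
  row 1: b11 a2 b13 a4 b15 b16 b17
  row 2: a1 a2 b23 b24 a5 b26 b27
  row 3: b31 a2 a3 a4 b35 b36 a7
  row 4: b41 a2 b43 a4 a5 a6 b47
Rows 1 and 2 agree on B; apply B→G and equate their G entries.
Rows 1 and 3 agree on B; apply B→G and equate their G entries.
Rows 1 and 4 agree on B; apply B→G and equate their G entries.
No row becomes fully distinguished — the join is lossy.

No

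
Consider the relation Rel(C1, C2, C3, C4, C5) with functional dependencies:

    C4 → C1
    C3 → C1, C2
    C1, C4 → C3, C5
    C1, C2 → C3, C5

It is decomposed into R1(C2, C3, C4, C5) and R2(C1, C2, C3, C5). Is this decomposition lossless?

Yes

Common attributes: R1 ∩ R2 = {C2, C3, C5}.
Closure of {C2, C3, C5}: C3 → C1, C2 applies, adding C1. So (C2, C3, C5)⁺ = {C1, C2, C3, C5}.
This closure contains every attribute of R2, so R1 ∩ R2 → R2. The join is lossless.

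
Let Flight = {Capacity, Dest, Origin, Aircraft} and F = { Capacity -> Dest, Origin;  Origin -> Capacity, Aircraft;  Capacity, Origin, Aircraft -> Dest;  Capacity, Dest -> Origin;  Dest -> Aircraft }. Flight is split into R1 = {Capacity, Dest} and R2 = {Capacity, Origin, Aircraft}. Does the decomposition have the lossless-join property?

Yes

Common attributes: R1 ∩ R2 = {Capacity}.
Closure of {Capacity}: Capacity → Dest, Origin applies, adding Dest, Origin; Origin → Capacity, Aircraft applies, adding Aircraft. So (Capacity)⁺ = {Capacity, Dest, Origin, Aircraft}.
This closure contains every attribute of R1, so R1 ∩ R2 → R1. The join is lossless.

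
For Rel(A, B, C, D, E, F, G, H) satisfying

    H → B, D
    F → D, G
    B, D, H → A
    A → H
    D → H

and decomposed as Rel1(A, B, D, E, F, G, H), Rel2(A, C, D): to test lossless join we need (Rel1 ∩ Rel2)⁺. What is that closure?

Rel1 ∩ Rel2 = {A, D}.
A → H applies, adding H
H → B, D applies, adding B
Closure: {A, B, D, H}.

A, B, D, H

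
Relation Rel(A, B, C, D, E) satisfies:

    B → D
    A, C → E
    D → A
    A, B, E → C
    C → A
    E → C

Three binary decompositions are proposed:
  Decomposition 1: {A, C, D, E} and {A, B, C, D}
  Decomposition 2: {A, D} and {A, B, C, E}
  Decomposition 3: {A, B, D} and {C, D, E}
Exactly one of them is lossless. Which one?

Decomposition 1

Decomposition 1: common = {A, C, D}, closure = {A, C, D, E} → lossless.
Decomposition 2: common = {A}, closure = {A} → lossy.
Decomposition 3: common = {D}, closure = {A, D} → lossy.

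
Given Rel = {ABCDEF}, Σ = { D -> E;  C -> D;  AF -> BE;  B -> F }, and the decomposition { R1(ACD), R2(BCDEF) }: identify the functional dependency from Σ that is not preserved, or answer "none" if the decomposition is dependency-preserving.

Check AF → BE: no single fragment contains all of {ABEF}, and the restricted closure of {AF} across the fragments never reaches {BE}.
D → E is preserved.
C → D is preserved.
B → F is preserved.

AF -> BE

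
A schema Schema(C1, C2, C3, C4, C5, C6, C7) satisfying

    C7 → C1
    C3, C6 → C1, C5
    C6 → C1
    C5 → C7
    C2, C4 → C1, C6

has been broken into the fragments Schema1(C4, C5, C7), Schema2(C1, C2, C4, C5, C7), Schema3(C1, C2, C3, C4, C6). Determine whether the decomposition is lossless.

Chase test. Columns are C1, C2, C3, C4, C5, C6, C7; row i has aⱼ where attribute j ∈ Schemai, else bᵢⱼ.
Initial tableau (one row per fragment):
  row 1: b11 b12 b13 a4 a5 b16 a7
  row 2: a1 a2 b23 a4 a5 b26 a7
  row 3: a1 a2 a3 a4 b35 a6 b37
Rows 1 and 2 agree on C7; apply C7→C1 and equate their C1 entries.
Rows 2 and 3 agree on C2, C4; apply C2, C4→C1, C6 and equate their C1, C6 entries.
No row becomes fully distinguished — the join is lossy.

No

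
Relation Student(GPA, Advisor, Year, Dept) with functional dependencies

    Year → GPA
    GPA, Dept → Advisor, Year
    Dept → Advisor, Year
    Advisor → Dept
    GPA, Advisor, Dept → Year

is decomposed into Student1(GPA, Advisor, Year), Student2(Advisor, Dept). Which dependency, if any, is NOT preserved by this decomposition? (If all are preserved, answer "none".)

Year → GPA lies within Student1.
GPA, Dept → Advisor, Year: restricted closure across fragments reaches Advisor, Year.
Dept → Advisor, Year: restricted closure across fragments reaches Advisor, Year.
Advisor → Dept lies within Student2.
GPA, Advisor, Dept → Year: restricted closure across fragments reaches Year.
Every dependency is enforceable on the fragments, so the decomposition is dependency-preserving.

none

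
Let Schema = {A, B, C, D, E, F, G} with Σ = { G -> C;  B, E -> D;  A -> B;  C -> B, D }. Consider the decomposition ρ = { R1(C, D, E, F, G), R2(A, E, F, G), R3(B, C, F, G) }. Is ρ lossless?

Chase test. Columns are A, B, C, D, E, F, G; row i has aⱼ where attribute j ∈ Ri, else bᵢⱼ.
Initial tableau (one row per fragment):
  row 1: b11 b12 a3 a4 a5 a6 a7
  row 2: a1 b22 b23 b24 a5 a6 a7
  row 3: b31 a2 a3 b34 b35 a6 a7
Rows 1 and 2 agree on G; apply G→C and equate their C entries.
Rows 1 and 2 agree on C; apply C→B, D and equate their B, D entries.
Rows 1 and 3 agree on C; apply C→B, D and equate their B, D entries.
Row 2 is now all distinguished symbols — the join is lossless.

Yes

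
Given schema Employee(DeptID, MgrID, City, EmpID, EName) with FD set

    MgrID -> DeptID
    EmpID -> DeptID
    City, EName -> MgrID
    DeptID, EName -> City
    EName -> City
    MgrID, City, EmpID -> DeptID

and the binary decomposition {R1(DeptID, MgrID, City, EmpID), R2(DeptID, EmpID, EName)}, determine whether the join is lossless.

No

Common attributes: R1 ∩ R2 = {DeptID, EmpID}.
No dependency enlarges {DeptID, EmpID}, so (DeptID, EmpID)⁺ = {DeptID, EmpID}.
The closure contains neither all of R1 = {DeptID, MgrID, City, EmpID} nor all of R2 = {DeptID, EmpID, EName}, so the common attributes are not a superkey of either fragment. The join is lossy.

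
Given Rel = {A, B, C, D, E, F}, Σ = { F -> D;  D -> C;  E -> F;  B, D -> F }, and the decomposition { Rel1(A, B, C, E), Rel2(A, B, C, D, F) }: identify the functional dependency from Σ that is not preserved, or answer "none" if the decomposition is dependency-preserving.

Check E → F: no single fragment contains all of {E, F}, and the restricted closure of {E} across the fragments never reaches {F}.
F → D is preserved.
D → C is preserved.
B, D → F is preserved.

E -> F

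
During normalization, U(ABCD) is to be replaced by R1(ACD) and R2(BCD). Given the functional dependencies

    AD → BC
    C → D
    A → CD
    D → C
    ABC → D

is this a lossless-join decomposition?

No

Common attributes: R1 ∩ R2 = {CD}.
No dependency enlarges {CD}, so (CD)⁺ = {CD}.
The closure contains neither all of R1 = {ACD} nor all of R2 = {BCD}, so the common attributes are not a superkey of either fragment. The join is lossy.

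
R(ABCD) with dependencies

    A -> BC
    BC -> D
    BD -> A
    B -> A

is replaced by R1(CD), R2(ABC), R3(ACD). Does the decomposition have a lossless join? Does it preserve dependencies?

lossless and dependency-preserving

Lossless test (chase): Rows 2 and 3 agree on A; apply A→BC and equate their BC entries. Rows 2 and 3 agree on BC; apply BC→D and equate their D entries. Row 2 is now all distinguished symbols — the join is lossless.
Dependency preservation: BC → D; BD → A are not contained in any single fragment, but the restricted closure of each left-hand side across the fragments still reaches the right-hand side; the remaining FDs each lie inside some fragment. All dependencies are preserved.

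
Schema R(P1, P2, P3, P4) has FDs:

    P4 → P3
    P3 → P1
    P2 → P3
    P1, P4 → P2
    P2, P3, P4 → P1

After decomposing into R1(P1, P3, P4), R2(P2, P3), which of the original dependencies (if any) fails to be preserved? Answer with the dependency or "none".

P1, P4 → P2

Check P1, P4 → P2: no single fragment contains all of {P1, P2, P4}, and the restricted closure of {P1, P4} across the fragments never reaches {P2}.
P4 → P3 is preserved.
P3 → P1 is preserved.
P2 → P3 is preserved.
P2, P3, P4 → P1 is preserved.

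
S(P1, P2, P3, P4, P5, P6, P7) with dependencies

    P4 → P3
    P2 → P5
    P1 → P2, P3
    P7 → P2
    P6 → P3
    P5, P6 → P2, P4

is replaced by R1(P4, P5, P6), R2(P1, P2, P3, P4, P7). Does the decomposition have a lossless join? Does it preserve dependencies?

lossy and not dependency-preserving

Lossless test: (P4)⁺ = {P3, P4}, which is a superkey of neither fragment — lossy.
Dependency preservation: the restricted closure of {P2} across the fragments never reaches {P5}, so P2 → P5 cannot be enforced without a join — not preserved.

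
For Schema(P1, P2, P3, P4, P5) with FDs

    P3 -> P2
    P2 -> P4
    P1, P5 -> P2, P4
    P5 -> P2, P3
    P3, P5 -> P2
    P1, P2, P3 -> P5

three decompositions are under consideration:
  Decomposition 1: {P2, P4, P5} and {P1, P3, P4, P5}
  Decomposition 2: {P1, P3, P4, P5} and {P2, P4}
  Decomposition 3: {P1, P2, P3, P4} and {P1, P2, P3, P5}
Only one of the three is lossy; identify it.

Decomposition 2

Decomposition 1: common = {P4, P5}, closure = {P2, P3, P4, P5} → lossless.
Decomposition 2: common = {P4}, closure = {P4} → lossy.
Decomposition 3: common = {P1, P2, P3}, closure = {P1, P2, P3, P4, P5} → lossless.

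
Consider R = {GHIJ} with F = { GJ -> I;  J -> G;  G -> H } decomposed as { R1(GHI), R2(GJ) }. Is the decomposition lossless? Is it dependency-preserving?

Lossless test: (G)⁺ = {GH}, which is a superkey of neither fragment — lossy.
Dependency preservation: the restricted closure of {GJ} across the fragments never reaches {I}, so GJ → I cannot be enforced without a join — not preserved.

lossy and not dependency-preserving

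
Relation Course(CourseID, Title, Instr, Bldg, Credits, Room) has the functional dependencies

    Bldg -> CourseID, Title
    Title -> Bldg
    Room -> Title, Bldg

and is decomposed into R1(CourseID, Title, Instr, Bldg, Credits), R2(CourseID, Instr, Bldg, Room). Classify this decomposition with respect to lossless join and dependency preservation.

lossy but dependency-preserving

Lossless test: (CourseID, Instr, Bldg)⁺ = {CourseID, Title, Instr, Bldg}, which is a superkey of neither fragment — lossy.
Dependency preservation: Room → Title, Bldg is not contained in any single fragment, but the restricted closure of its left-hand side across the fragments still reaches the right-hand side; the remaining FDs each lie inside some fragment. All dependencies are preserved.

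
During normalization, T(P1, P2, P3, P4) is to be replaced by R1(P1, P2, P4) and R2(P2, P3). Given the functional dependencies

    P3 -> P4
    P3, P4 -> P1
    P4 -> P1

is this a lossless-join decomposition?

Common attributes: R1 ∩ R2 = {P2}.
No dependency enlarges {P2}, so (P2)⁺ = {P2}.
The closure contains neither all of R1 = {P1, P2, P4} nor all of R2 = {P2, P3}, so the common attributes are not a superkey of either fragment. The join is lossy.

No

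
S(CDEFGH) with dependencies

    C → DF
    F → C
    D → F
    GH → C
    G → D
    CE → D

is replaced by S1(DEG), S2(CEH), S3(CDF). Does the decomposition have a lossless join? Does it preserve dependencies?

lossy but dependency-preserving

Lossless test (chase): Rows 2 and 3 agree on C; apply C→DF and equate their DF entries. Rows 1 and 2 agree on D; apply D→F and equate their F entries. Rows 1 and 2 agree on F; apply F→C and equate their C entries. No row becomes fully distinguished — the join is lossy.
Dependency preservation: GH → C; CE → D are not contained in any single fragment, but the restricted closure of each left-hand side across the fragments still reaches the right-hand side; the remaining FDs each lie inside some fragment. All dependencies are preserved.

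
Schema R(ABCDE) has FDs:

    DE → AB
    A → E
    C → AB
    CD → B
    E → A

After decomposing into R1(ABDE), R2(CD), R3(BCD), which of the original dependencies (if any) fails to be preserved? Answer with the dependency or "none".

Check C → AB: no single fragment contains all of {ABC}, and the restricted closure of {C} across the fragments never reaches {AB}.
DE → AB is preserved.
A → E is preserved.
CD → B is preserved.
E → A is preserved.

C → AB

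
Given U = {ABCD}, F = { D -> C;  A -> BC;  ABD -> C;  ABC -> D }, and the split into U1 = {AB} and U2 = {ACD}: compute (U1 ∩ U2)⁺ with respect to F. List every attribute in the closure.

U1 ∩ U2 = {A}.
A → BC applies, adding BC
ABC → D applies, adding D
Closure: {ABCD}.

ABCD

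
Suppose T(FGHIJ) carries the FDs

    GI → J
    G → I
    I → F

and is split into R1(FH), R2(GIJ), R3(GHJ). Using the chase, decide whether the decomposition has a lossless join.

Chase test. Columns are FGHIJ; row i has aⱼ where attribute j ∈ Ri, else bᵢⱼ.
Initial tableau (one row per fragment):
  row 1: a1 b12 a3 b14 b15
  row 2: b21 a2 b23 a4 a5
  row 3: b31 a2 a3 b34 a5
Rows 2 and 3 agree on G; apply G→I and equate their I entries.
Rows 2 and 3 agree on I; apply I→F and equate their F entries.
No row becomes fully distinguished — the join is lossy.

No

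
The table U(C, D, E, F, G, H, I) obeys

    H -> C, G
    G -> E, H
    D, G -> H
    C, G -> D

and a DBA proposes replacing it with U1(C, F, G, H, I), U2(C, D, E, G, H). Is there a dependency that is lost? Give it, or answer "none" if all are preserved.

H → C, G lies within U1.
G → E, H lies within U2.
D, G → H lies within U2.
C, G → D lies within U2.
Every dependency is enforceable on the fragments, so the decomposition is dependency-preserving.

none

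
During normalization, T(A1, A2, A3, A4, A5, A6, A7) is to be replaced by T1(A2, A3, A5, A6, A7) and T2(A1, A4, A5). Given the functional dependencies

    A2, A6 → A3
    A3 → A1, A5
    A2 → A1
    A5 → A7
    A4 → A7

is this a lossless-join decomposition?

No

Common attributes: T1 ∩ T2 = {A5}.
Closure of {A5}: A5 → A7 applies, adding A7. So (A5)⁺ = {A5, A7}.
The closure contains neither all of T1 = {A2, A3, A5, A6, A7} nor all of T2 = {A1, A4, A5}, so the common attributes are not a superkey of either fragment. The join is lossy.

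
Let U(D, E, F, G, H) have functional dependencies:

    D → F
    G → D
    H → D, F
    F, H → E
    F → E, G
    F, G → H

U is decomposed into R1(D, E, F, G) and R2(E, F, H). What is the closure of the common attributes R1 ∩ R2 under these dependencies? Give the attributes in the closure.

D, E, F, G, H

R1 ∩ R2 = {E, F}.
F → E, G applies, adding G
F, G → H applies, adding H
G → D applies, adding D
Closure: {D, E, F, G, H}.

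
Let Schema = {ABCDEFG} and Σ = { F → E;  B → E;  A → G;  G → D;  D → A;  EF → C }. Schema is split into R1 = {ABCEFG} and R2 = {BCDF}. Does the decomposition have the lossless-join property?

No

Common attributes: R1 ∩ R2 = {BCF}.
Closure of {BCF}: F → E applies, adding E. So (BCF)⁺ = {BCEF}.
The closure contains neither all of R1 = {ABCEFG} nor all of R2 = {BCDF}, so the common attributes are not a superkey of either fragment. The join is lossy.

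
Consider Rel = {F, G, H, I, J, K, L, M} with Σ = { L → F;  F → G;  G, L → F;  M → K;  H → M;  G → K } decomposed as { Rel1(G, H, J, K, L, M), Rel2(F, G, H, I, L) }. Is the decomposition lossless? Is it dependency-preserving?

lossy but dependency-preserving

Lossless test: (G, H, L)⁺ = {F, G, H, K, L, M}, which is a superkey of neither fragment — lossy.
Dependency preservation: every FD's attributes lie within a single fragment, so each can be enforced locally — preserved.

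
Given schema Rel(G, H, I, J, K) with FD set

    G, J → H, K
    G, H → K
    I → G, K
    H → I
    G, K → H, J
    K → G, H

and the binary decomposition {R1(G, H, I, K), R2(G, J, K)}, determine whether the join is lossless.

Yes

Common attributes: R1 ∩ R2 = {G, K}.
Closure of {G, K}: G, K → H, J applies, adding H, J; H → I applies, adding I. So (G, K)⁺ = {G, H, I, J, K}.
This closure contains every attribute of R1, so R1 ∩ R2 → R1. The join is lossless.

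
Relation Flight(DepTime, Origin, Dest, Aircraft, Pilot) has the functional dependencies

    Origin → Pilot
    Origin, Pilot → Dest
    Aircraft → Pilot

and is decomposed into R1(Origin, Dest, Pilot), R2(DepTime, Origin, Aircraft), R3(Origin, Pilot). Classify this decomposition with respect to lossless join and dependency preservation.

lossless but not dependency-preserving

Lossless test (chase): Rows 1 and 2 agree on Origin; apply Origin→Pilot and equate their Pilot entries. Rows 1 and 2 agree on Origin, Pilot; apply Origin, Pilot→Dest and equate their Dest entries. Rows 1 and 3 agree on Origin, Pilot; apply Origin, Pilot→Dest and equate their Dest entries. Row 2 is now all distinguished symbols — the join is lossless.
Dependency preservation: the restricted closure of {Aircraft} across the fragments never reaches {Pilot}, so Aircraft → Pilot cannot be enforced without a join — not preserved.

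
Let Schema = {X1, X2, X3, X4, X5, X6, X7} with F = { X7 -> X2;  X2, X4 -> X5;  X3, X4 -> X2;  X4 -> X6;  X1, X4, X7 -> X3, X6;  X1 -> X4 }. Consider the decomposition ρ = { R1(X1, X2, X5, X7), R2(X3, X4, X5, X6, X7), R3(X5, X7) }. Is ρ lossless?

Chase test. Columns are X1, X2, X3, X4, X5, X6, X7; row i has aⱼ where attribute j ∈ Ri, else bᵢⱼ.
Initial tableau (one row per fragment):
  row 1: a1 a2 b13 b14 a5 b16 a7
  row 2: b21 b22 a3 a4 a5 a6 a7
  row 3: b31 b32 b33 b34 a5 b36 a7
Rows 1 and 2 agree on X7; apply X7→X2 and equate their X2 entries.
Rows 1 and 3 agree on X7; apply X7→X2 and equate their X2 entries.
No row becomes fully distinguished — the join is lossy.

No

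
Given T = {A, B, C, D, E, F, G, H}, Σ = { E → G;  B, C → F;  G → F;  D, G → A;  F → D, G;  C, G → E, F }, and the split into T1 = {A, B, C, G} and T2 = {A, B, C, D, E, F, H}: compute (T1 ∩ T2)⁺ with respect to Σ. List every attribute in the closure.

A, B, C, D, E, F, G

T1 ∩ T2 = {A, B, C}.
B, C → F applies, adding F
F → D, G applies, adding D, G
C, G → E, F applies, adding E
Closure: {A, B, C, D, E, F, G}.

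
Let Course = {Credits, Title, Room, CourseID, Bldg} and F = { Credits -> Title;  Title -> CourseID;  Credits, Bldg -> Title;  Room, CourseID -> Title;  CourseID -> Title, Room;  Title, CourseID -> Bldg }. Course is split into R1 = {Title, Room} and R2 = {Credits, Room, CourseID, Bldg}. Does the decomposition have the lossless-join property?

Common attributes: R1 ∩ R2 = {Room}.
No dependency enlarges {Room}, so (Room)⁺ = {Room}.
The closure contains neither all of R1 = {Title, Room} nor all of R2 = {Credits, Room, CourseID, Bldg}, so the common attributes are not a superkey of either fragment. The join is lossy.

No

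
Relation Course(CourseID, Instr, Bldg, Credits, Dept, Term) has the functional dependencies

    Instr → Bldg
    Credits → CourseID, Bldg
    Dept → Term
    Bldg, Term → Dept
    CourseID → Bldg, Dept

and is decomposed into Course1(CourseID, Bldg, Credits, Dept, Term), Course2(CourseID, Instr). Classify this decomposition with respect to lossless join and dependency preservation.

Lossless test: (CourseID)⁺ = {CourseID, Bldg, Dept, Term}, which is a superkey of neither fragment — lossy.
Dependency preservation: the restricted closure of {Instr} across the fragments never reaches {Bldg}, so Instr → Bldg cannot be enforced without a join — not preserved.

lossy and not dependency-preserving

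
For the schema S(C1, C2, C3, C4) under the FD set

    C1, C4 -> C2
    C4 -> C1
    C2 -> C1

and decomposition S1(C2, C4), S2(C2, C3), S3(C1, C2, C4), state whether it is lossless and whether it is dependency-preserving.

Lossless test (chase): Rows 1 and 3 agree on C4; apply C4→C1 and equate their C1 entries. Rows 1 and 2 agree on C2; apply C2→C1 and equate their C1 entries. No row becomes fully distinguished — the join is lossy.
Dependency preservation: every FD's attributes lie within a single fragment, so each can be enforced locally — preserved.

lossy but dependency-preserving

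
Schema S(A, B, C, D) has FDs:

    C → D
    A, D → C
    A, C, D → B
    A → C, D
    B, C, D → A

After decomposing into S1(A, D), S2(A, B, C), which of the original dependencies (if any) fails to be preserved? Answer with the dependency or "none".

Check C → D: no single fragment contains all of {C, D}, and the restricted closure of {C} across the fragments never reaches {D}.
A, D → C is preserved.
A, C, D → B is preserved.
A → C, D is preserved.
B, C, D → A is preserved.

C → D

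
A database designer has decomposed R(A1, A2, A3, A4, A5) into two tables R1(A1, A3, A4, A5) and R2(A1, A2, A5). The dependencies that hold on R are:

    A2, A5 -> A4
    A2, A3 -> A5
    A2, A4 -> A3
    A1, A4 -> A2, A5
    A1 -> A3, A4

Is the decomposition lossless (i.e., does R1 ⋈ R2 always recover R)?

Common attributes: R1 ∩ R2 = {A1, A5}.
Closure of {A1, A5}: A1 → A3, A4 applies, adding A3, A4; A1, A4 → A2, A5 applies, adding A2. So (A1, A5)⁺ = {A1, A2, A3, A4, A5}.
This closure contains every attribute of R1, so R1 ∩ R2 → R1. The join is lossless.

Yes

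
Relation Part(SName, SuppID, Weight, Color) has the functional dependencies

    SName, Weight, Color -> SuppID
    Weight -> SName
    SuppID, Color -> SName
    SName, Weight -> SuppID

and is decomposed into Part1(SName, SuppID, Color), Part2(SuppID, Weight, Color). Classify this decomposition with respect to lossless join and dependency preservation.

lossless but not dependency-preserving

Lossless test: (SuppID, Color)⁺ = {SName, SuppID, Color}, which contains all of one fragment — lossless.
Dependency preservation: the restricted closure of {Weight} across the fragments never reaches {SName}, so Weight → SName cannot be enforced without a join — not preserved.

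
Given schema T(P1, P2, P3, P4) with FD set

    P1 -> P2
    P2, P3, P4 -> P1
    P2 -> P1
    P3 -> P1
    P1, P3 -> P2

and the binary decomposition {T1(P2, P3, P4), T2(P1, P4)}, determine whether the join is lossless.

Common attributes: T1 ∩ T2 = {P4}.
No dependency enlarges {P4}, so (P4)⁺ = {P4}.
The closure contains neither all of T1 = {P2, P3, P4} nor all of T2 = {P1, P4}, so the common attributes are not a superkey of either fragment. The join is lossy.

No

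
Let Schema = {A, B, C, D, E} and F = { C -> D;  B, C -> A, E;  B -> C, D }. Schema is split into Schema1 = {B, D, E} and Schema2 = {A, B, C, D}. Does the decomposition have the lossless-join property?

Yes

Common attributes: Schema1 ∩ Schema2 = {B, D}.
Closure of {B, D}: B → C, D applies, adding C; B, C → A, E applies, adding A, E. So (B, D)⁺ = {A, B, C, D, E}.
This closure contains every attribute of Schema1, so Schema1 ∩ Schema2 → Schema1. The join is lossless.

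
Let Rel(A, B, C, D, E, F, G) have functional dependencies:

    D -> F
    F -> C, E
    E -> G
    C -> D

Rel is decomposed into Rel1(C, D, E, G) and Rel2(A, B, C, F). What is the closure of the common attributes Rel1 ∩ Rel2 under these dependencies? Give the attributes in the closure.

C, D, E, F, G

Rel1 ∩ Rel2 = {C}.
C → D applies, adding D
D → F applies, adding F
F → C, E applies, adding E
E → G applies, adding G
Closure: {C, D, E, F, G}.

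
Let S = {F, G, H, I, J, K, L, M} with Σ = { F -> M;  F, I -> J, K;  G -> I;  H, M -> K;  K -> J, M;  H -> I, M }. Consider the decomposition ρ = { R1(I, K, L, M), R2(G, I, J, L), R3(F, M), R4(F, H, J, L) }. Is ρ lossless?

Chase test. Columns are F, G, H, I, J, K, L, M; row i has aⱼ where attribute j ∈ Ri, else bᵢⱼ.
Initial tableau (one row per fragment):
  row 1: b11 b12 b13 a4 b15 a6 a7 a8
  row 2: b21 a2 b23 a4 a5 b26 a7 b28
  row 3: a1 b32 b33 b34 b35 b36 b37 a8
  row 4: a1 b42 a3 b44 a5 b46 a7 b48
Rows 3 and 4 agree on F; apply F→M and equate their M entries.
No row becomes fully distinguished — the join is lossy.

No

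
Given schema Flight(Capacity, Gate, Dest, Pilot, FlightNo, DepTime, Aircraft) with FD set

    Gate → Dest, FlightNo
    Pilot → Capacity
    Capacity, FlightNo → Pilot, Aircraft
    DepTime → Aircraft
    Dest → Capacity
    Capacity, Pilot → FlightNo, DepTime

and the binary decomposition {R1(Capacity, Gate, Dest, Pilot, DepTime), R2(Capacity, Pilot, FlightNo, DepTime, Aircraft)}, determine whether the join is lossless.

Yes

Common attributes: R1 ∩ R2 = {Capacity, Pilot, DepTime}.
Closure of {Capacity, Pilot, DepTime}: DepTime → Aircraft applies, adding Aircraft; Capacity, Pilot → FlightNo, DepTime applies, adding FlightNo. So (Capacity, Pilot, DepTime)⁺ = {Capacity, Pilot, FlightNo, DepTime, Aircraft}.
This closure contains every attribute of R2, so R1 ∩ R2 → R2. The join is lossless.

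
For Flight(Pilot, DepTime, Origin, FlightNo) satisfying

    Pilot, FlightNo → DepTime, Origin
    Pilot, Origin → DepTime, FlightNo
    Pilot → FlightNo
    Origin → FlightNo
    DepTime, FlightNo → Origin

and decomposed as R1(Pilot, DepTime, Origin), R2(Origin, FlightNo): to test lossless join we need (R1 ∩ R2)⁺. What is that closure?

R1 ∩ R2 = {Origin}.
Origin → FlightNo applies, adding FlightNo
Closure: {Origin, FlightNo}.

Origin, FlightNo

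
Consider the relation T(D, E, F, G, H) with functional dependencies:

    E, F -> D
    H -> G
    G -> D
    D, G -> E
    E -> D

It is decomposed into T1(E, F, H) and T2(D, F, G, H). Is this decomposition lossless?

Yes

Common attributes: T1 ∩ T2 = {F, H}.
Closure of {F, H}: H → G applies, adding G; G → D applies, adding D; D, G → E applies, adding E. So (F, H)⁺ = {D, E, F, G, H}.
This closure contains every attribute of T1, so T1 ∩ T2 → T1. The join is lossless.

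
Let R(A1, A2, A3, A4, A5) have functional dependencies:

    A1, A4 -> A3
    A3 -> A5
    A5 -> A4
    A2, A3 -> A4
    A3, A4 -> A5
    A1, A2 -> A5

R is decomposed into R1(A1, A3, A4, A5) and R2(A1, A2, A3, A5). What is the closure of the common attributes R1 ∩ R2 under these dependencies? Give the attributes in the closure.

A1, A3, A4, A5

R1 ∩ R2 = {A1, A3, A5}.
A5 → A4 applies, adding A4
Closure: {A1, A3, A4, A5}.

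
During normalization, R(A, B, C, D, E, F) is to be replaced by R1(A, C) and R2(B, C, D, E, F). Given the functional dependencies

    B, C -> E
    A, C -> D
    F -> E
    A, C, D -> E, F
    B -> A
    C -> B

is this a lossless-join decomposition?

Yes

Common attributes: R1 ∩ R2 = {C}.
Closure of {C}: C → B applies, adding B; B, C → E applies, adding E; B → A applies, adding A; A, C → D applies, adding D; A, C, D → E, F applies, adding F. So (C)⁺ = {A, B, C, D, E, F}.
This closure contains every attribute of R1, so R1 ∩ R2 → R1. The join is lossless.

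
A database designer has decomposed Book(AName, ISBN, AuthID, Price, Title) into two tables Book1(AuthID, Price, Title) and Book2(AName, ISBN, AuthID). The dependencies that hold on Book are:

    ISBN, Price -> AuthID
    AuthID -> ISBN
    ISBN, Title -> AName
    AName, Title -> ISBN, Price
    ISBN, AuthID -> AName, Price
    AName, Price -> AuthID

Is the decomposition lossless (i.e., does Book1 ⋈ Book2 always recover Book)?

Common attributes: Book1 ∩ Book2 = {AuthID}.
Closure of {AuthID}: AuthID → ISBN applies, adding ISBN; ISBN, AuthID → AName, Price applies, adding AName, Price. So (AuthID)⁺ = {AName, ISBN, AuthID, Price}.
This closure contains every attribute of Book2, so Book1 ∩ Book2 → Book2. The join is lossless.

Yes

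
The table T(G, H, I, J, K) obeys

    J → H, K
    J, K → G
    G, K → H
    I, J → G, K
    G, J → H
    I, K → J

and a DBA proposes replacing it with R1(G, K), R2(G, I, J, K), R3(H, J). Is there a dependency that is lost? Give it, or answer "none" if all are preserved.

G, K → H

Check G, K → H: no single fragment contains all of {G, H, K}, and the restricted closure of {G, K} across the fragments never reaches {H}.
J → H, K is preserved.
J, K → G is preserved.
I, J → G, K is preserved.
G, J → H is preserved.
I, K → J is preserved.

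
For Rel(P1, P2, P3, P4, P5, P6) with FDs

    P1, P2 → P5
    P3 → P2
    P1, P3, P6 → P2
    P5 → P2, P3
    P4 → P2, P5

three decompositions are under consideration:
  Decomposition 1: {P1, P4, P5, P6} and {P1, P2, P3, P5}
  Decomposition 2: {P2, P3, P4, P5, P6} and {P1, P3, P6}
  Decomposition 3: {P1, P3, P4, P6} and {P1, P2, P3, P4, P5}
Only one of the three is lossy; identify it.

Decomposition 2

Decomposition 1: common = {P1, P5}, closure = {P1, P2, P3, P5} → lossless.
Decomposition 2: common = {P3, P6}, closure = {P2, P3, P6} → lossy.
Decomposition 3: common = {P1, P3, P4}, closure = {P1, P2, P3, P4, P5} → lossless.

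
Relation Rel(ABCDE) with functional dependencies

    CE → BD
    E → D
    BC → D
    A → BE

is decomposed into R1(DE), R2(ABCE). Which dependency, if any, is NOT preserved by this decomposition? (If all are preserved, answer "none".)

Check BC → D: no single fragment contains all of {BCD}, and the restricted closure of {BC} across the fragments never reaches {D}.
CE → BD is preserved.
E → D is preserved.
A → BE is preserved.

BC → D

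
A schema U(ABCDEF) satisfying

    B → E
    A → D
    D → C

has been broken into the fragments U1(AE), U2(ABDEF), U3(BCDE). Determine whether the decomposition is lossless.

Chase test. Columns are ABCDEF; row i has aⱼ where attribute j ∈ Ui, else bᵢⱼ.
Initial tableau (one row per fragment):
  row 1: a1 b12 b13 b14 a5 b16
  row 2: a1 a2 b23 a4 a5 a6
  row 3: b31 a2 a3 a4 a5 b36
Rows 1 and 2 agree on A; apply A→D and equate their D entries.
Rows 1 and 2 agree on D; apply D→C and equate their C entries.
Rows 1 and 3 agree on D; apply D→C and equate their C entries.
Row 2 is now all distinguished symbols — the join is lossless.

Yes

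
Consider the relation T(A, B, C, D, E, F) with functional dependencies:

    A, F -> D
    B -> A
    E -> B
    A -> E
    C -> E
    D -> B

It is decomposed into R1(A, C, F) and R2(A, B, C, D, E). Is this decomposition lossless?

No

Common attributes: R1 ∩ R2 = {A, C}.
Closure of {A, C}: A → E applies, adding E; E → B applies, adding B. So (A, C)⁺ = {A, B, C, E}.
The closure contains neither all of R1 = {A, C, F} nor all of R2 = {A, B, C, D, E}, so the common attributes are not a superkey of either fragment. The join is lossy.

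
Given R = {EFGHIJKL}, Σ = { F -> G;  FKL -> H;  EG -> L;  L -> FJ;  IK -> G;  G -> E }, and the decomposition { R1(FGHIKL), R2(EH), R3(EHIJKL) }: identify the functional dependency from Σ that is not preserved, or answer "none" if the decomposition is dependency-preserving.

F → G lies within R1.
FKL → H lies within R1.
EG → L: restricted closure across fragments reaches L.
L → FJ: restricted closure across fragments reaches FJ.
IK → G lies within R1.
G → E: restricted closure across fragments reaches E.
Every dependency is enforceable on the fragments, so the decomposition is dependency-preserving.

none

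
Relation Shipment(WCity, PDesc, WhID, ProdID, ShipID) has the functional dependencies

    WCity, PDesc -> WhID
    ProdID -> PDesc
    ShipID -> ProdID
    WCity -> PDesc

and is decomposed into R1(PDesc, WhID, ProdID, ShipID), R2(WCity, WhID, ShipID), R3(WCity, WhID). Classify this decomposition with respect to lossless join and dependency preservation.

lossless but not dependency-preserving

Lossless test (chase): Rows 1 and 2 agree on ShipID; apply ShipID→ProdID and equate their ProdID entries. Rows 2 and 3 agree on WCity; apply WCity→PDesc and equate their PDesc entries. Rows 1 and 2 agree on ProdID; apply ProdID→PDesc and equate their PDesc entries. Row 2 is now all distinguished symbols — the join is lossless.
Dependency preservation: the restricted closure of {WCity} across the fragments never reaches {PDesc}, so WCity → PDesc cannot be enforced without a join — not preserved.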